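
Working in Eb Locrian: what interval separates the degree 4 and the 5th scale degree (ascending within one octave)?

Spelling Eb Locrian: Eb Fb Gb Ab Bbb Cb Db.
The degree 4 is Ab and the degree 5 is Bbb.
2 letter names make it a second; at 1 semitone (a half step narrower than major) the quality is minor.

m2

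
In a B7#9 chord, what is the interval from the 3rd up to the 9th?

major seventh

B7#9 is spelled B–D#–F#–A–C##.
3rd = D#; 9th = C##.
From D# to C## is 11 semitones, exactly the major seventh.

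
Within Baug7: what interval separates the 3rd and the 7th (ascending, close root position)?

B+7 (B augmented seventh): B, D♯, F𝄪, A.
That puts D♯ below A.
D♯ up to A is 6 semitones, a half step narrower than a perfect fifth, so the interval is diminished.
This 3–7 tritone is the characteristic tension at the heart of the dominant sound.

d5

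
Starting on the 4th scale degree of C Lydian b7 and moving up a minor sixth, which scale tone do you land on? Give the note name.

The scale is C D E F# G A Bb.
The 4th scale degree is F#; a minor sixth above that is D — scale degree 2.

D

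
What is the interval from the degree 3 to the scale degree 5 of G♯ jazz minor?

M3

Spelling G♯ jazz minor: G♯ A♯ B C♯ D♯ E♯ F𝄪.
Degree 3 = B; scale degree 5 = D♯.
Counting 3 letters and 4 half steps from B gives a major third.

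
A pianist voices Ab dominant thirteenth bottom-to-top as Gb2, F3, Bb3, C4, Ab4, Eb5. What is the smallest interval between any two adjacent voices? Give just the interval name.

major second

Adjacent intervals: Gb2→F3 = major seventh; F3→Bb3 = perfect fourth; Bb3→C4 = major second; C4→Ab4 = minor sixth; Ab4→Eb5 = perfect fifth.
The smallest is Bb3 to C4, a major second (2 semitones).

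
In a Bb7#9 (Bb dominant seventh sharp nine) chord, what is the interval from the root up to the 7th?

minor seventh

Bb7#9: Bb D F Ab C#.
So we need the interval from Bb up to Ab.
From Bb to Ab: 10 semitones over a seventh = minor.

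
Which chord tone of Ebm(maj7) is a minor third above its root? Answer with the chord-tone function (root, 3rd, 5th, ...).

3rd

The chord tones of Ebm(maj7) are Eb-Gb-Bb-D.
The root is Eb. A minor third above Eb is Gb.
Gb is the chord's 3rd.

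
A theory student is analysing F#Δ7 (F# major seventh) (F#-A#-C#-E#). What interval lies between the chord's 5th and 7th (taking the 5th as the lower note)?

major third

The 5th is C# and the 7th is E#.
C# up to E# spans 3 letter names and 4 semitones — a major third.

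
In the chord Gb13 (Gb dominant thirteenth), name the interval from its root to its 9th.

major ninth

Spelling the chord: Gb-Bb-Db-Fb-Ab-Eb.
That puts Gb below Ab.
From Gb to Ab is 14 semitones, exactly the major ninth.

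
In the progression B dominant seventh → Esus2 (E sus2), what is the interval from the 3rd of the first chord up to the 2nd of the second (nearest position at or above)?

minor 3rd

The 3rd of B dominant seventh is D#; the 2nd of Esus2 (E sus2) is F#.
D# up to F# is 3 semitones, a half step narrower than a major third, so the interval is minor.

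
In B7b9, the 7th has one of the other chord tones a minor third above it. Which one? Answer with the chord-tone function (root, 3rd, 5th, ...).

9th

The chord tones of B dominant seventh flat nine are B–D♯–F♯–A–C.
The 7th is A. A minor third above A is C.
C is the chord's 9th.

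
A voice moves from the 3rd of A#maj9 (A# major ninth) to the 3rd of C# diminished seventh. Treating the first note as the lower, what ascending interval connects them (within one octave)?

A#maj9 (A# major ninth) has C## as its 3rd, and C# diminished seventh has E as its 3rd.
From C## to E: 2 semitones over a third = diminished.

diminished third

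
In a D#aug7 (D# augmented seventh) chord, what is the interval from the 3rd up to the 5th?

D# augmented seventh is spelled D#-F##-A##-C#.
That puts F## below A##.
From F## to A## is 4 semitones, exactly the major third.

major third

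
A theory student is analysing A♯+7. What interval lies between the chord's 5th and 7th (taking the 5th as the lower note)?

diminished third

The chord tones of A♯+7 are A♯-C𝄪-E𝄪-G♯.
That puts E𝄪 below G♯.
From E𝄪 to G♯: 2 semitones over a third = diminished.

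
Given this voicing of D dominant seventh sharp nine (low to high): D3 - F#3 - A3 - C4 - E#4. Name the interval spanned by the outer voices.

The outer voices are D3 and E#4.
9 letter names make it a ninth; at 15 semitones (a half step wider than major) the quality is augmented.

augmented ninth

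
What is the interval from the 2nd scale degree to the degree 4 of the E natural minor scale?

minor third

E natural minor: E F# G A B C D.
2nd scale degree = F#; 4th degree = A.
From F# to A: 3 semitones over a third = minor.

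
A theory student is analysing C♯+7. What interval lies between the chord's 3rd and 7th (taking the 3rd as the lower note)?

The chord tones of C♯aug7 are C♯ E♯ G𝄪 B.
3rd = E♯; 7th = B.
5 letter names make it a fifth; at 6 semitones (a half step narrower than perfect) the quality is diminished.

diminished fifth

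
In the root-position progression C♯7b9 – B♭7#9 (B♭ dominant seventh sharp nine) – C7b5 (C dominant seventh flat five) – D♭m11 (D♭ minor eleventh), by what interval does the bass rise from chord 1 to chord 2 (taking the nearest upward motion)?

The roots are C♯ and B♭.
From C♯ to B♭: 9 semitones over a seventh = diminished.

diminished seventh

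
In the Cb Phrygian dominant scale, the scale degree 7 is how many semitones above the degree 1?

10

The scale is Cb Dbb Eb Fb Gb Abb Bbb.
Cb up to Bbb is a minor seventh — 10 semitones.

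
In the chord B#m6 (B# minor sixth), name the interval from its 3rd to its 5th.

M3

Spelling the chord: B#–D#–F##–G##.
3rd = D#; 5th = F##.
D# up to F## spans 3 letter names and 4 semitones — a major third.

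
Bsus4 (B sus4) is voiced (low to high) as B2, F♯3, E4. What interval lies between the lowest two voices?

perfect fifth

Those voices are B2 and F♯3.
From B to F♯ is 7 semitones, exactly the perfect fifth.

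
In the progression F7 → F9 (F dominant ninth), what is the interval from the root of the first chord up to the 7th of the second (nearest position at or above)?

F7 has F as its root, and F9 (F dominant ninth) has Eb as its 7th.
F up to Eb is 10 semitones, a half step narrower than a major seventh, so the interval is minor.

minor seventh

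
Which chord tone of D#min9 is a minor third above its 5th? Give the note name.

C#

D#m9: D#, F#, A#, C#, E#.
The 5th is A#. A minor third above A# is C#.
C# is the chord's 7th.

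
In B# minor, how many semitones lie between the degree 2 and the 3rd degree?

1

The scale is B# C## D# E# F## G# A#.
C## up to D# is a minor second — 1 semitone.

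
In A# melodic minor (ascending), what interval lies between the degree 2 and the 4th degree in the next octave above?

A# melodic minor: A# B# C# D# E# F## G##.
The degree 2 is B# and the degree 4 (up an octave) is D#.
B# up to D# is 15 semitones, a half step narrower than a major tenth, so the interval is minor.

minor tenth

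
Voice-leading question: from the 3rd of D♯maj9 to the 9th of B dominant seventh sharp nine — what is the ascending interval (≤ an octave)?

The 3rd of D♯maj9 is F𝄪; the 9th of B dominant seventh sharp nine is C𝄪.
F𝄪 up to C𝄪 spans 5 letter names and 7 semitones — a perfect fifth.

perfect fifth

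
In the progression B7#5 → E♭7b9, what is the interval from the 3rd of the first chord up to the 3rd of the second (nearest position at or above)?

d4

B7#5 has D♯ as its 3rd, and E♭7b9 has G as its 3rd.
From D♯ to G: 4 semitones over a fourth = diminished.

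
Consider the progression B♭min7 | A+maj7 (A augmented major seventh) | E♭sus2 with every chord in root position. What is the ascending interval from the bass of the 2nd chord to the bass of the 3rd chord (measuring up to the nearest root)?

diminished fifth

The roots are A and E♭.
A up to E♭ is 6 semitones, a half step narrower than a perfect fifth, so the interval is diminished.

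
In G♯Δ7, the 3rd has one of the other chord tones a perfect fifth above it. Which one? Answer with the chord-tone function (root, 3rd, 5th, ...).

The chord tones of G♯ major seventh are G♯ B♯ D♯ F𝄪.
The 3rd is B♯. A perfect fifth above B♯ is F𝄪.
F𝄪 is the chord's 7th.

7th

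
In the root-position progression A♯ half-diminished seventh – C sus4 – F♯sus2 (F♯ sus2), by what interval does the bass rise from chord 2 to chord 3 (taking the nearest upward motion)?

The roots are C and F♯.
C up to F♯ is 6 semitones, a half step wider than a perfect fourth, so the interval is augmented.

augmented fourth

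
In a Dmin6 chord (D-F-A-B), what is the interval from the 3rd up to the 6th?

So we need the interval from F up to B.
4 letter names make it a fourth; at 6 semitones (a half step wider than perfect) the quality is augmented.

A4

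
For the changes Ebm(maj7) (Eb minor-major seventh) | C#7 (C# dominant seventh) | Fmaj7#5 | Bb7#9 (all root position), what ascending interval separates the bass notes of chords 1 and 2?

A6

The roots are Eb and C#.
Eb up to C# is 10 semitones, a half step wider than a major sixth, so the interval is augmented.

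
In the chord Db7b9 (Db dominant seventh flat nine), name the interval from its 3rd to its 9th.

Db dominant seventh flat nine is spelled Db F Ab Cb Ebb.
3rd = F; 9th = Ebb.
F up to Ebb is 9 semitones, a whole step narrower than a major seventh, so the interval is diminished.

diminished seventh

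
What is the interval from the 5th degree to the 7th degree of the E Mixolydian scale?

E mixolydian: E F# G# A B C# D.
5th degree = B; 7th degree = D.
3 letter names make it a third; at 3 semitones (a half step narrower than major) the quality is minor.

minor third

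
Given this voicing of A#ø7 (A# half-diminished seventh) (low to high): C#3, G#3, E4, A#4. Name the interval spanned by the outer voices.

The outer voices are C#3 and A#4.
From C# to A# is 21 semitones, exactly the major thirteenth.

major thirteenth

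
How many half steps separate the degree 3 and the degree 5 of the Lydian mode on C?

The scale is C D E F# G A B.
E up to G is a minor third — 3 semitones.

3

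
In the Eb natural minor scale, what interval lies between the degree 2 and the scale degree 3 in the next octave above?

minor ninth

Eb natural minor: Eb F Gb Ab Bb Cb Db.
So we need the interval from F up to Gb.
F up to Gb is 13 semitones, a half step narrower than a major ninth, so the interval is minor.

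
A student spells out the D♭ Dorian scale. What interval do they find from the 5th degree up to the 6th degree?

M2

The scale runs D♭ E♭ F♭ G♭ A♭ B♭ C♭.
5th degree = A♭; degree 6 = B♭.
Counting 2 letters and 2 half steps from A♭ gives a major second.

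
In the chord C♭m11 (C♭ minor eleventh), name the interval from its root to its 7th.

m7

Spelling the chord: C♭-E𝄫-G♭-B𝄫-D♭-F♭.
That puts C♭ below B𝄫.
From C♭ to B𝄫: 10 semitones over a seventh = minor.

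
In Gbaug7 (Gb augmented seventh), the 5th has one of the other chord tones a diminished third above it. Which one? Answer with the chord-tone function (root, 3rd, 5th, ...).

Spelling the chord: Gb–Bb–D–Fb.
The 5th is D. A diminished third above D is Fb.
Fb is the chord's 7th.

7th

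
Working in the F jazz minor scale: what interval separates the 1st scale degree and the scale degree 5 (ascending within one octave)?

Spelling the F jazz minor scale: F G Ab Bb C D E.
The 1st scale degree is F and the 5th degree is C.
Counting 5 letters and 7 half steps from F gives a perfect fifth.

perfect fifth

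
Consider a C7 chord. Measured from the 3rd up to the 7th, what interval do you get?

Spelling the chord: C-E-G-B♭.
That puts E below B♭.
From E to B♭: 6 semitones over a fifth = diminished.

diminished fifth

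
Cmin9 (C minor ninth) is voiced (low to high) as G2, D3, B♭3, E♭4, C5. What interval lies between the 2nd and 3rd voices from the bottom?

minor 6th

Those voices are D3 and B♭3.
From D to B♭: 8 semitones over a sixth = minor.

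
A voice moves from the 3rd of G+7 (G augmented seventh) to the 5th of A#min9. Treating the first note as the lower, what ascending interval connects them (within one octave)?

The 3rd of G+7 (G augmented seventh) is B; the 5th of A#min9 is E#.
4 letter names make it a fourth; at 6 semitones (a half step wider than perfect) the quality is augmented.

augmented fourth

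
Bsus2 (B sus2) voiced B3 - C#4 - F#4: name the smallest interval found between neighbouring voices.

Adjacent intervals: B3→C#4 = major second; C#4→F#4 = perfect fourth.
The smallest is B3 to C#4, a major second (2 semitones).

major second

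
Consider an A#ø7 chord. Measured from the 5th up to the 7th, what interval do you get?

M3

A#ø7 is spelled A#, C#, E, G#.
So we need the interval from E up to G#.
Counting 3 letters and 4 half steps from E gives a major third.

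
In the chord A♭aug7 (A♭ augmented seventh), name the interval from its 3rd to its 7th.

diminished 5th

A♭aug7: A♭, C, E, G♭.
The 3rd is C and the 7th is G♭.
C up to G♭ is 6 semitones, a half step narrower than a perfect fifth, so the interval is diminished.
That tritone between 3rd and 7th is what gives the dominant seventh its pull toward resolution.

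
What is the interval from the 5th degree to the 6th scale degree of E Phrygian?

m2

Spelling E Phrygian: E F G A B C D.
So we need the interval from B up to C.
From B to C: 1 semitone over a second = minor.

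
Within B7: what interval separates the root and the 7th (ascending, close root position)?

minor 7th

B7 is spelled B, D#, F#, A.
Root = B; 7th = A.
B up to A is 10 semitones, a half step narrower than a major seventh, so the interval is minor.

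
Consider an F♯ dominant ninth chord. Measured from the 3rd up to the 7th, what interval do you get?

The chord tones of F♯ dominant ninth are F♯ A♯ C♯ E G♯.
3rd = A♯; 7th = E.
5 letter names make it a fifth; at 6 semitones (a half step narrower than perfect) the quality is diminished.

diminished fifth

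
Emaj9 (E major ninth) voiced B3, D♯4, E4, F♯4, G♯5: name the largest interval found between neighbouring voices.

M9

Adjacent intervals: B3→D♯4 = major third; D♯4→E4 = minor second; E4→F♯4 = major second; F♯4→G♯5 = major ninth.
The largest is F♯4 to G♯5, a major ninth (14 semitones).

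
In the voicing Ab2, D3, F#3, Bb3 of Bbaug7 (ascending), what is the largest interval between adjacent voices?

Adjacent intervals: Ab2→D3 = augmented fourth; D3→F#3 = major third; F#3→Bb3 = diminished fourth.
The largest is Ab2 to D3, an augmented fourth (6 semitones).

augmented fourth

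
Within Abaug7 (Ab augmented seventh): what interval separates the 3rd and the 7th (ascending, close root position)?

diminished fifth

The chord tones of Abaug7 are Ab C E Gb.
3rd = C; 7th = Gb.
From C to Gb: 6 semitones over a fifth = diminished.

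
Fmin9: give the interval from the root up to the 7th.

minor seventh

The chord tones of Fm9 (F minor ninth) are F–Ab–C–Eb–G.
So we need the interval from F up to Eb.
7 letter names make it a seventh; at 10 semitones (a half step narrower than major) the quality is minor.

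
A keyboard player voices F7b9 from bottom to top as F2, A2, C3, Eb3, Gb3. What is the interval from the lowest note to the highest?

minor 9th

The outer voices are F2 and Gb3.
9 letter names make it a ninth; at 13 semitones (a half step narrower than major) the quality is minor.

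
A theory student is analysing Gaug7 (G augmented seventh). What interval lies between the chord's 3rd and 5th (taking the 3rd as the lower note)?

G augmented seventh is spelled G–B–D#–F.
So we need the interval from B up to D#.
Counting 3 letters and 4 half steps from B gives a major third.

major third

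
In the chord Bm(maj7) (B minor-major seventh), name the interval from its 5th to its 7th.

The chord tones of BmM7 are B–D–F#–A#.
That puts F# below A#.
F# up to A# spans 3 letter names and 4 semitones — a major third.

major third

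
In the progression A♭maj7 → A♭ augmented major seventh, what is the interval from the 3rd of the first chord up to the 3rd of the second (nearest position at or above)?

P1

A♭maj7 has C as its 3rd, and A♭ augmented major seventh has C as its 3rd.
From C to C is 0 semitones, exactly the perfect unison.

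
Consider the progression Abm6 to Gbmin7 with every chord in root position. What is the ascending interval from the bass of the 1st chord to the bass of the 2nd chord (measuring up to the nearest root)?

The roots are Ab and Gb.
Ab up to Gb is 10 semitones, a half step narrower than a major seventh, so the interval is minor.

minor seventh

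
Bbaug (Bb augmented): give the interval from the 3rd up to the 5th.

major third

Bbaug (Bb augmented) is spelled Bb–D–F#.
The 3rd is D and the 5th is F#.
Counting 3 letters and 4 half steps from D gives a major third.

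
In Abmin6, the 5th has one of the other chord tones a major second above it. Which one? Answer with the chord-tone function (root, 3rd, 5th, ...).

6th

The chord tones of Abmin6 are Ab–Cb–Eb–F.
The 5th is Eb. A major second above Eb is F.
F is the chord's 6th.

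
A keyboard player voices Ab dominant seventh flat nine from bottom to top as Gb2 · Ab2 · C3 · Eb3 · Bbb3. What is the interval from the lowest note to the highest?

The outer voices are Gb2 and Bbb3.
From Gb to Bbb: 15 semitones over a tenth = minor.

minor 10th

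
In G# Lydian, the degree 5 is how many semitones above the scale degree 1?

7

The scale is G# A# B# C## D# E# F##.
G# up to D# is a perfect fifth — 7 semitones.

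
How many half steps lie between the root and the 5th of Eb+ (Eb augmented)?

8

Eb+ (Eb augmented): Eb-G-B.
Eb to B is an augmented fifth: 8 semitones.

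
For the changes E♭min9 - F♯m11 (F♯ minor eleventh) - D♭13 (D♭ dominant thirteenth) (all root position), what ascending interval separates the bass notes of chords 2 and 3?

The roots are F♯ and D♭.
6 letter names make it a sixth; at 7 semitones (a whole step narrower than major) the quality is diminished.

diminished 6th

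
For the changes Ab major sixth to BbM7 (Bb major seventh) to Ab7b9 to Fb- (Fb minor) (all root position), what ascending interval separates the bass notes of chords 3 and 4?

minor 6th

The roots are Ab and Fb.
Ab up to Fb is 8 semitones, a half step narrower than a major sixth, so the interval is minor.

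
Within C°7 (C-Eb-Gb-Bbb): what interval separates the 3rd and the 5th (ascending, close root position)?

So we need the interval from Eb up to Gb.
3 letter names make it a third; at 3 semitones (a half step narrower than major) the quality is minor.

m3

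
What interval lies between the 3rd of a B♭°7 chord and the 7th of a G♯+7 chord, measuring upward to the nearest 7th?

augmented 3rd

B♭°7 has D♭ as its 3rd, and G♯+7 has F♯ as its 7th.
3 letter names make it a third; at 5 semitones (a half step wider than major) the quality is augmented.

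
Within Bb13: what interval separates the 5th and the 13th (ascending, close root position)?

M9

Spelling the chord: Bb, D, F, Ab, C, G.
That puts F below G.
From F to G is 14 semitones, exactly the major ninth.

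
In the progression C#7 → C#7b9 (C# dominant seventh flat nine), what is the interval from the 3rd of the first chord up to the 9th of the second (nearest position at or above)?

diminished seventh

C#7 has E# as its 3rd, and C#7b9 (C# dominant seventh flat nine) has D as its 9th.
7 letter names make it a seventh; at 9 semitones (a whole step narrower than major) the quality is diminished.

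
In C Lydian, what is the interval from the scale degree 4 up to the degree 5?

minor 2nd

C lydian: C D E F♯ G A B.
Scale degree 4 = F♯; 5th scale degree = G.
F♯ up to G is 1 semitone, a half step narrower than a major second, so the interval is minor.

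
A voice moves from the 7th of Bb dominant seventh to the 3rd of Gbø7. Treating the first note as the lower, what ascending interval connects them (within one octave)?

The 7th of Bb dominant seventh is Ab; the 3rd of Gbø7 is Bbb.
Ab up to Bbb is 1 semitone, a half step narrower than a major second, so the interval is minor.

minor 2nd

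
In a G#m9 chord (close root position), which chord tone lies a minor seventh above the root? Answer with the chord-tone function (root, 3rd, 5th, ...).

G#min9: G#, B, D#, F#, A#.
The root is G#. A minor seventh above G# is F#.
F# is the chord's 7th.

7th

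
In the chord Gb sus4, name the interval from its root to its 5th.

Spelling the chord: Gb, Cb, Db.
The root is Gb and the 5th is Db.
From Gb to Db is 7 semitones, exactly the perfect fifth.

perfect fifth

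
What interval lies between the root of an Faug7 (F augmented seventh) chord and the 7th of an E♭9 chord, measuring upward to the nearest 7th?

Faug7 (F augmented seventh) has F as its root, and E♭9 has D♭ as its 7th.
6 letter names make it a sixth; at 8 semitones (a half step narrower than major) the quality is minor.

minor sixth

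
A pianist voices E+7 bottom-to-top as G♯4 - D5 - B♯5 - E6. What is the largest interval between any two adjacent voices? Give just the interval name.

A6

Adjacent intervals: G♯4→D5 = diminished fifth; D5→B♯5 = augmented sixth; B♯5→E6 = diminished fourth.
The largest is D5 to B♯5, an augmented sixth (10 semitones).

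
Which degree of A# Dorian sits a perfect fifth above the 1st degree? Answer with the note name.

The scale is A# B# C# D# E# F## G#.
The 1st degree is A#; a perfect fifth above that is E# — scale degree 5.

E#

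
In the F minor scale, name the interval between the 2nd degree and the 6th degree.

d5

F natural minor: F G A♭ B♭ C D♭ E♭.
The 2nd degree is G and the 6th degree is D♭.
5 letter names make it a fifth; at 6 semitones (a half step narrower than perfect) the quality is diminished.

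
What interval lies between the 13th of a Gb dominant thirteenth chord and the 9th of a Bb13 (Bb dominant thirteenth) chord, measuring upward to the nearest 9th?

The 13th of Gb dominant thirteenth is Eb; the 9th of Bb13 (Bb dominant thirteenth) is C.
From Eb to C is 9 semitones, exactly the major sixth.

major sixth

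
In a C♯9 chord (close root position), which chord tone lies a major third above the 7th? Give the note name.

C♯ dominant ninth is spelled C♯-E♯-G♯-B-D♯.
The 7th is B. A major third above B is D♯.
D♯ is the chord's 9th.

D#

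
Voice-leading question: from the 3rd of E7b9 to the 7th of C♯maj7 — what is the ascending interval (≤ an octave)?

The 3rd of E7b9 is G♯; the 7th of C♯maj7 is B♯.
Counting 3 letters and 4 half steps from G♯ gives a major third.

major third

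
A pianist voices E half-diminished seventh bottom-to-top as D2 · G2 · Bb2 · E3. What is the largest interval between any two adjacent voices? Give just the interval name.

Adjacent intervals: D2→G2 = perfect fourth; G2→Bb2 = minor third; Bb2→E3 = augmented fourth.
The largest is Bb2 to E3, an augmented fourth (6 semitones).

augmented fourth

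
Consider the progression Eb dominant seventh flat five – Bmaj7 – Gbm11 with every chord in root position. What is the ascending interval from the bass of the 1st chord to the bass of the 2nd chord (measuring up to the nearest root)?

The roots are Eb and B.
From Eb to B: 8 semitones over a fifth = augmented.

augmented fifth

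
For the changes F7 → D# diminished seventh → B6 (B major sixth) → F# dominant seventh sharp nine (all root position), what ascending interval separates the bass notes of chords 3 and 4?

perfect 5th

The roots are B and F#.
From B to F# is 7 semitones, exactly the perfect fifth.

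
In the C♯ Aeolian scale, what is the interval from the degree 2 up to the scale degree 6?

diminished fifth

The scale runs C♯ D♯ E F♯ G♯ A B.
Degree 2 = D♯; 6th scale degree = A.
D♯ up to A is 6 semitones, a half step narrower than a perfect fifth, so the interval is diminished.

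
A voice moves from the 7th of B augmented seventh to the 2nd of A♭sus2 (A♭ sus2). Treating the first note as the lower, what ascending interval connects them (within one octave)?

B augmented seventh has A as its 7th, and A♭sus2 (A♭ sus2) has B♭ as its 2nd.
2 letter names make it a second; at 1 semitone (a half step narrower than major) the quality is minor.

minor second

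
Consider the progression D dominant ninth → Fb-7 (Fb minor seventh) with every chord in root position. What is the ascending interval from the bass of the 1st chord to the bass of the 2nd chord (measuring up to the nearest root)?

The roots are D and Fb.
From D to Fb: 2 semitones over a third = diminished.

diminished 3rd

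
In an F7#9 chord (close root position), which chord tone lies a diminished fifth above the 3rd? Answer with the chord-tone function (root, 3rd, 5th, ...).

F7#9 (F dominant seventh sharp nine): F–A–C–Eb–G#.
The 3rd is A. A diminished fifth above A is Eb.
Eb is the chord's 7th.

7th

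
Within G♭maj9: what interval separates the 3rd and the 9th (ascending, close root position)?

minor seventh

Spelling the chord: G♭–B♭–D♭–F–A♭.
That puts B♭ below A♭.
7 letter names make it a seventh; at 10 semitones (a half step narrower than major) the quality is minor.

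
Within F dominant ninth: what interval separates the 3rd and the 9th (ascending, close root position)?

Spelling the chord: F–A–C–Eb–G.
That puts A below G.
A up to G is 10 semitones, a half step narrower than a major seventh, so the interval is minor.

minor seventh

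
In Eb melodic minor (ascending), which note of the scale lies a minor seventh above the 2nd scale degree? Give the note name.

Eb

The scale is Eb F Gb Ab Bb C D.
The 2nd scale degree is F; a minor seventh above that is Eb — scale degree 1.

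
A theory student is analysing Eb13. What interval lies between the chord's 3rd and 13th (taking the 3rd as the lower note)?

Spelling the chord: Eb–G–Bb–Db–F–C.
The 3rd is G and the 13th is C.
Counting 11 letters and 17 half steps from G gives a perfect eleventh.

perfect eleventh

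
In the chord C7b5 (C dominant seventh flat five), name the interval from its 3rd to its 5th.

The chord tones of C7b5 (C dominant seventh flat five) are C, E, Gb, Bb.
The 3rd is E and the 5th is Gb.
3 letter names make it a third; at 2 semitones (a whole step narrower than major) the quality is diminished.

diminished 3rd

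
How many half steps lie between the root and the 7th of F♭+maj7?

11

Spelling the chord: F♭, A♭, C, E♭.
F♭ to E♭ is a major seventh: 11 semitones.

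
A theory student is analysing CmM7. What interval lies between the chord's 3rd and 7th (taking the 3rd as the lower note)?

augmented fifth

C minor-major seventh is spelled C E♭ G B.
3rd = E♭; 7th = B.
From E♭ to B: 8 semitones over a fifth = augmented.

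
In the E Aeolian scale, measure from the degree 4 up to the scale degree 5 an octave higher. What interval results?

The scale runs E F# G A B C D.
The degree 4 is A and the 5th scale degree (up an octave) is B.
A up to B spans 9 letter names and 14 semitones — a major ninth.

major ninth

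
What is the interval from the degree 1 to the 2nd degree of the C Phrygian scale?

minor second

The scale runs C Db Eb F G Ab Bb.
So we need the interval from C up to Db.
From C to Db: 1 semitone over a second = minor.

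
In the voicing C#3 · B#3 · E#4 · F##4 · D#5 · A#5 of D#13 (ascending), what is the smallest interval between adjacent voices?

major 2nd

Adjacent intervals: C#3→B#3 = major seventh; B#3→E#4 = perfect fourth; E#4→F##4 = major second; F##4→D#5 = minor sixth; D#5→A#5 = perfect fifth.
The smallest is E#4 to F##4, a major second (2 semitones).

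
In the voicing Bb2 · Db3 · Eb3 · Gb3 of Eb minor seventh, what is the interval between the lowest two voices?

minor third

Those voices are Bb2 and Db3.
3 letter names make it a third; at 3 semitones (a half step narrower than major) the quality is minor.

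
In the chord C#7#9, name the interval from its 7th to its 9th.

The chord tones of C#7#9 are C#-E#-G#-B-D##.
So we need the interval from B up to D##.
From B to D##: 5 semitones over a third = augmented.

augmented 3rd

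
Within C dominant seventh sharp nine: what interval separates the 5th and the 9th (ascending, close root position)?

augmented fifth

The chord tones of C7#9 (C dominant seventh sharp nine) are C-E-G-B♭-D♯.
5th = G; 9th = D♯.
G up to D♯ is 8 semitones, a half step wider than a perfect fifth, so the interval is augmented.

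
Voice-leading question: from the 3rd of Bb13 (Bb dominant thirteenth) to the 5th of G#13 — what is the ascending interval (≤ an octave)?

Bb13 (Bb dominant thirteenth) has D as its 3rd, and G#13 has D# as its 5th.
1 letter names make it a unison; at 1 semitone (a half step wider than perfect) the quality is augmented.

augmented 1st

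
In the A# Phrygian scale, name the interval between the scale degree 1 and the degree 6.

minor sixth

The scale runs A# B C# D# E# F# G#.
Scale degree 1 = A#; scale degree 6 = F#.
From A# to F#: 8 semitones over a sixth = minor.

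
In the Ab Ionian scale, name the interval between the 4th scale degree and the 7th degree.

The scale runs Ab Bb C Db Eb F G.
4th scale degree = Db; scale degree 7 = G.
Db up to G is 6 semitones, a half step wider than a perfect fourth, so the interval is augmented.

augmented 4th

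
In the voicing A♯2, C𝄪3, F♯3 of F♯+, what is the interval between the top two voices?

diminished fourth

Those voices are C𝄪3 and F♯3.
From C𝄪 to F♯: 4 semitones over a fourth = diminished.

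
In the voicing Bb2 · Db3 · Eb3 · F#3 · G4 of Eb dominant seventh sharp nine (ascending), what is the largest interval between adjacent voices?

Adjacent intervals: Bb2→Db3 = minor third; Db3→Eb3 = major second; Eb3→F#3 = augmented second; F#3→G4 = minor ninth.
The largest is F#3 to G4, a minor ninth (13 semitones).

minor ninth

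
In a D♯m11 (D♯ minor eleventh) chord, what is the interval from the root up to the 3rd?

minor third

Spelling the chord: D♯–F♯–A♯–C♯–E♯–G♯.
That puts D♯ below F♯.
From D♯ to F♯: 3 semitones over a third = minor.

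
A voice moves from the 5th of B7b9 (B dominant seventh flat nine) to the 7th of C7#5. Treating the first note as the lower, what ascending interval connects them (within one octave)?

diminished fourth

The 5th of B7b9 (B dominant seventh flat nine) is F#; the 7th of C7#5 is Bb.
4 letter names make it a fourth; at 4 semitones (a half step narrower than perfect) the quality is diminished.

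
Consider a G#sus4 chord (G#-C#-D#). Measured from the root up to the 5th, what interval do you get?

P5

So we need the interval from G# up to D#.
G# up to D# spans 5 letter names and 7 semitones — a perfect fifth.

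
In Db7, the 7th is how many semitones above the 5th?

3

Db dominant seventh: Db F Ab Cb.
Ab to Cb is a minor third: 3 semitones.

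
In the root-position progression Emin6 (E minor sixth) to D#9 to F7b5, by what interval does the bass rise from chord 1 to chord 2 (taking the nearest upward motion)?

The roots are E and D#.
From E to D# is 11 semitones, exactly the major seventh.

major 7th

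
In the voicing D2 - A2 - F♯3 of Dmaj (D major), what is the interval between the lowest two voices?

Those voices are D2 and A2.
D up to A spans 5 letter names and 7 semitones — a perfect fifth.

perfect 5th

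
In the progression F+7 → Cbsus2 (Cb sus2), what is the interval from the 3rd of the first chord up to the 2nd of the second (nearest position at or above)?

The 3rd of F+7 is A; the 2nd of Cbsus2 (Cb sus2) is Db.
A up to Db is 4 semitones, a half step narrower than a perfect fourth, so the interval is diminished.

diminished fourth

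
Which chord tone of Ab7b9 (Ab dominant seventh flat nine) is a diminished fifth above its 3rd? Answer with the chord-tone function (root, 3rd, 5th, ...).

Ab7b9 is spelled Ab-C-Eb-Gb-Bbb.
The 3rd is C. A diminished fifth above C is Gb.
Gb is the chord's 7th.

7th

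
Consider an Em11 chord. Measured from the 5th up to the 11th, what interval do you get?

Em11: E, G, B, D, F#, A.
5th = B; 11th = A.
7 letter names make it a seventh; at 10 semitones (a half step narrower than major) the quality is minor.

minor 7th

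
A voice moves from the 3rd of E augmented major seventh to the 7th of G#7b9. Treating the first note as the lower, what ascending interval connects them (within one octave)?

The 3rd of E augmented major seventh is G#; the 7th of G#7b9 is F#.
G# up to F# is 10 semitones, a half step narrower than a major seventh, so the interval is minor.

minor 7th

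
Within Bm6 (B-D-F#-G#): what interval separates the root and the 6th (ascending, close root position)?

Root = B; 6th = G#.
Counting 6 letters and 9 half steps from B gives a major sixth.

major sixth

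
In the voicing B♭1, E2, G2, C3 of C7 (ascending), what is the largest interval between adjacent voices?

augmented 4th

Adjacent intervals: B♭1→E2 = augmented fourth; E2→G2 = minor third; G2→C3 = perfect fourth.
The largest is B♭1 to E2, an augmented fourth (6 semitones).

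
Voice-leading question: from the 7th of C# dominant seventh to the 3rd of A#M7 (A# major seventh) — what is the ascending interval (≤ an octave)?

The 7th of C# dominant seventh is B; the 3rd of A#M7 (A# major seventh) is C##.
From B to C##: 3 semitones over a second = augmented.

A2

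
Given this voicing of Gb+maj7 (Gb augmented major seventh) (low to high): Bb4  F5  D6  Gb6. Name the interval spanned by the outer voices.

The outer voices are Bb4 and Gb6.
Bb up to Gb is 20 semitones, a half step narrower than a major thirteenth, so the interval is minor.

minor thirteenth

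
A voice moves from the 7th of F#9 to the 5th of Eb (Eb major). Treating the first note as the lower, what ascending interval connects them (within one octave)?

The 7th of F#9 is E; the 5th of Eb (Eb major) is Bb.
5 letter names make it a fifth; at 6 semitones (a half step narrower than perfect) the quality is diminished.

diminished fifth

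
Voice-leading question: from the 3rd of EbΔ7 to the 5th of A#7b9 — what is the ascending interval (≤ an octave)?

A6

EbΔ7 has G as its 3rd, and A#7b9 has E# as its 5th.
From G to E#: 10 semitones over a sixth = augmented.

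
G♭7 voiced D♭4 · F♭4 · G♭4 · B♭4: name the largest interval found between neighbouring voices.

Adjacent intervals: D♭4→F♭4 = minor third; F♭4→G♭4 = major second; G♭4→B♭4 = major third.
The largest is G♭4 to B♭4, a major third (4 semitones).

major third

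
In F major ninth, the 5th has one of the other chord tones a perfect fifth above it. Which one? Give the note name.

Fmaj9: F, A, C, E, G.
The 5th is C. A perfect fifth above C is G.
G is the chord's 9th.

G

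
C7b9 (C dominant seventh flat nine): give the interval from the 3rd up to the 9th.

diminished 7th

The chord tones of C7b9 are C, E, G, Bb, Db.
3rd = E; 9th = Db.
E up to Db is 9 semitones, a whole step narrower than a major seventh, so the interval is diminished.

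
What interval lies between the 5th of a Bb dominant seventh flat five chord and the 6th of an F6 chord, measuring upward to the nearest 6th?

Bb dominant seventh flat five has Fb as its 5th, and F6 has D as its 6th.
Fb up to D is 10 semitones, a half step wider than a major sixth, so the interval is augmented.

augmented sixth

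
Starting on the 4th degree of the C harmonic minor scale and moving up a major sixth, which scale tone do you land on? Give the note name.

D

The scale is C D Eb F G Ab B.
The 4th degree is F; a major sixth above that is D — scale degree 2.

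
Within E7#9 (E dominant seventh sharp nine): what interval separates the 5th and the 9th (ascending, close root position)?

augmented fifth

The chord tones of E7#9 are E G# B D F##.
The 5th is B and the 9th is F##.
From B to F##: 8 semitones over a fifth = augmented.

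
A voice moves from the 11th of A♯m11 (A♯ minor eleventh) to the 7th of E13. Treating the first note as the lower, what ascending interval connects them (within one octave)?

A♯m11 (A♯ minor eleventh) has D♯ as its 11th, and E13 has D as its 7th.
From D♯ to D: 11 semitones over an octave = diminished.

diminished octave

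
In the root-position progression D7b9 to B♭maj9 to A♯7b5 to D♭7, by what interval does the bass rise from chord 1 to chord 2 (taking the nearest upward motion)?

minor sixth

The roots are D and B♭.
6 letter names make it a sixth; at 8 semitones (a half step narrower than major) the quality is minor.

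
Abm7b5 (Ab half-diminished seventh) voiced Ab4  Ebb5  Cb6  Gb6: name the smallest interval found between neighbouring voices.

d5

Adjacent intervals: Ab4→Ebb5 = diminished fifth; Ebb5→Cb6 = major sixth; Cb6→Gb6 = perfect fifth.
The smallest is Ab4 to Ebb5, a diminished fifth (6 semitones).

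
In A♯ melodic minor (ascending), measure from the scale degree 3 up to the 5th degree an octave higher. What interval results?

The scale runs A♯ B♯ C♯ D♯ E♯ F𝄪 G𝄪.
Scale degree 3 = C♯; degree 5 (up an octave) = E♯.
C♯ up to E♯ spans 10 letter names and 16 semitones — a major tenth.

major 10th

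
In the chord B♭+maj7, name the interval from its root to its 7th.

The chord tones of B♭ augmented major seventh are B♭ D F♯ A.
The root is B♭ and the 7th is A.
B♭ up to A spans 7 letter names and 11 semitones — a major seventh.

major 7th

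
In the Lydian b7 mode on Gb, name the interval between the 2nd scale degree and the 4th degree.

major 3rd

Gb lydian dominant: Gb Ab Bb C Db Eb Fb.
So we need the interval from Ab up to C.
From Ab to C is 4 semitones, exactly the major third.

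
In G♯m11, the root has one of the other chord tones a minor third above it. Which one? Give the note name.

Spelling the chord: G♯, B, D♯, F♯, A♯, C♯.
The root is G♯. A minor third above G♯ is B.
B is the chord's 3rd.

B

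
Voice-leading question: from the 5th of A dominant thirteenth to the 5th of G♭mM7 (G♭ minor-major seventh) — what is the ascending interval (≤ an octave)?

A dominant thirteenth has E as its 5th, and G♭mM7 (G♭ minor-major seventh) has D♭ as its 5th.
From E to D♭: 9 semitones over a seventh = diminished.

diminished seventh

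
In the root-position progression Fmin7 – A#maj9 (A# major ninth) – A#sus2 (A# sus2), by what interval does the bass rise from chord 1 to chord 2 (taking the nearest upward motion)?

The roots are F and A#.
3 letter names make it a third; at 5 semitones (a half step wider than major) the quality is augmented.

augmented 3rd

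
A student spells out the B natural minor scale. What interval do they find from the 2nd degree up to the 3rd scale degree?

m2

Spelling the B natural minor scale: B C# D E F# G A.
That puts C# below D.
C# up to D is 1 semitone, a half step narrower than a major second, so the interval is minor.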